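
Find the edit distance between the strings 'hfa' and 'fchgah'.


Building DP table for s1='hfa' (len 3) and s2='fchgah' (len 6):
       f  c  h  g  a  h
    0  1  2  3  4  5  6
  h 1  1  2  2  3  4  5
  f 2  1  2  3  3  4  5
  a 3  2  2  3  4  3  4
Edit distance = dp[3][6] = 4

4


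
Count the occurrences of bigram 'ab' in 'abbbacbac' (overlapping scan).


Scanning 'abbbacbac' for bigram 'ab':
  Position 0: 'ab' -> MATCH
  Position 1: 'bb' -> no
  Position 2: 'bb' -> no
  Position 3: 'ba' -> no
  Position 4: 'ac' -> no
  Position 5: 'cb' -> no
  Position 6: 'ba' -> no
  Position 7: 'ac' -> no
Total matches: 1

1


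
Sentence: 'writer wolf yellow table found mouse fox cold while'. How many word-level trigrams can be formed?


Word trigrams from [9] words:
  Trigram 1: (writer wolf yellow)
  Trigram 2: (wolf yellow table)
  Trigram 3: (yellow table found)
  Trigram 4: (table found mouse)
  Trigram 5: (found mouse fox)
  Trigram 6: (mouse fox cold)
  Trigram 7: (fox cold while)
Total word trigrams: 9 - 2 = 7

7


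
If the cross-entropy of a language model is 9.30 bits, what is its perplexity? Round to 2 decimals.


Perplexity formula: PP = 2^H
H = 9.30
PP = 2^9.30
Decompose: 2^9.30 = 2^9 * 2^0.30
2^9 = 512, 2^0.30 ~ 1.2311444
PP ~ 512 * 1.2311444 = 630.3459328
Rounded to 2 decimals: 630.35

630.35


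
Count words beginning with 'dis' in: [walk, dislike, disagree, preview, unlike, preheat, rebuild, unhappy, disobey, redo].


Checking each word for prefix 'dis':
  'walk' -> no (count: 0)
  'dislike' -> YES, starts with 'dis' (count: 1)
  'disagree' -> YES, starts with 'dis' (count: 2)
  'preview' -> no (count: 2)
  'unlike' -> no (count: 2)
  'preheat' -> no (count: 2)
  'rebuild' -> no (count: 2)
  'unhappy' -> no (count: 2)
  'disobey' -> YES, starts with 'dis' (count: 3)
  'redo' -> no (count: 3)
Total with prefix 'dis': 3

3


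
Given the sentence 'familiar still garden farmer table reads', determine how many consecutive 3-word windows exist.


Word trigrams from [6] words:
  Trigram 1: (familiar still garden)
  Trigram 2: (still garden farmer)
  Trigram 3: (garden farmer table)
  Trigram 4: (farmer table reads)
Total word trigrams: 6 - 2 = 4

4


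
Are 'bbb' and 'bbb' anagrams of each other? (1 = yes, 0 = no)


Sort characters of 'bbb': 'bbb'
Sort characters of 'bbb': 'bbb'
Sorted forms match -> they ARE anagrams
Result: 1

1


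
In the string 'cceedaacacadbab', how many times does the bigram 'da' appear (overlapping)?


Scanning 'cceedaacacadbab' for bigram 'da':
  Position 0: 'cc' -> no
  Position 1: 'ce' -> no
  Position 2: 'ee' -> no
  Position 3: 'ed' -> no
  Position 4: 'da' -> MATCH
  Position 5: 'aa' -> no
  Position 6: 'ac' -> no
  Position 7: 'ca' -> no
  Position 8: 'ac' -> no
  Position 9: 'ca' -> no
  Position 10: 'ad' -> no
  Position 11: 'db' -> no
  Position 12: 'ba' -> no
  Position 13: 'ab' -> no
Total matches: 1

1


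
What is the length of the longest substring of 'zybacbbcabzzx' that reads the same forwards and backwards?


Scanning 'zybacbbcabzzx' for palindromic substrings.
Substring at positions 2-9: 'bacbbcab'.
Check: reverse('bacbbcab') = 'bacbbcab' -> palindrome confirmed.
Neighbouring characters ('y' / 'z') break symmetry, so it cannot extend further.
No longer palindromic substring exists; longest length = 8

8


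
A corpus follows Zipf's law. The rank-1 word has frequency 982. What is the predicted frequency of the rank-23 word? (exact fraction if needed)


Zipf's law: freq(rank) = f1 / rank
f1 = 982, rank = 23
freq = 982 / 23
GCD(982, 23) = 1
Simplified: 982/23

982/23


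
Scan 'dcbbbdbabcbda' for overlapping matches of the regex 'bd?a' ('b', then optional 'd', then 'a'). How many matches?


Pattern: bd?a means 'b', then optional 'd', then 'a'.
Scanning 'dcbbbdbabcbda' position-by-position:
  Pos 0: window 'dcb' -> no
  Pos 1: window 'cbb' -> no
  Pos 2: window 'bbb' -> no
  Pos 3: window 'bbd' -> no
  Pos 4: window 'bdb' -> no
  Pos 5: window 'dba' -> no
  Pos 6: window 'bab' -> MATCH
  Pos 7: window 'abc' -> no
  Pos 8: window 'bcb' -> no
  Pos 9: window 'cbd' -> no
  Pos 10: window 'bda' -> MATCH
  Pos 11: window 'da' -> no
  Pos 12: window 'a' -> no
Total matches: 2

2


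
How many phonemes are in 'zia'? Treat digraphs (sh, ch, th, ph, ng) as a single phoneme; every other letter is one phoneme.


Parsing 'zia' greedily, digraphs first:
  'z' -> consonant phoneme (phonemes so far: 1)
  'i' -> vowel phoneme (phonemes so far: 2)
  'a' -> vowel phoneme (phonemes so far: 3)
Total phonemes: 3

3


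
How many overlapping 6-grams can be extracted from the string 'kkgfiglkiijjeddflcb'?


String 'kkgfiglkiijjeddflcb' has length L = 19.
Number of overlapping n-grams = L - n + 1
Substituting: 19 - 6 + 1 = 14

14


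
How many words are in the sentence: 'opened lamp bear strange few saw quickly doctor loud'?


Counting words by splitting on spaces:
  Word 1: 'opened'
  Word 2: 'lamp'
  Word 3: 'bear'
  Word 4: 'strange'
  Word 5: 'few'
  Word 6: 'saw'
  Word 7: 'quickly'
  Word 8: 'doctor'
  Word 9: 'loud'
Total words: 9

9


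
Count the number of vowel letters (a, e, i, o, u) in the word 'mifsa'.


Scanning each character of 'mifsa':
  Position 1: 'm' -> consonant (running count: 0)
  Position 2: 'i' -> vowel (running count: 1)
  Position 3: 'f' -> consonant (running count: 1)
  Position 4: 's' -> consonant (running count: 1)
  Position 5: 'a' -> vowel (running count: 2)
Total vowels: 2

2


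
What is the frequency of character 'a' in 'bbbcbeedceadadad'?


Scanning 'bbbcbeedceadadad' for 'a':
  Position 10: 'a' -> MATCH (count: 1)
  Position 12: 'a' -> MATCH (count: 2)
  Position 14: 'a' -> MATCH (count: 3)
Total occurrences of 'a': 3

3


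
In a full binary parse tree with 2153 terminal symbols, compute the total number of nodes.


Leaf nodes (terminals): 2153
Internal nodes = n - 1 = 2153 - 1 = 2152
Total = leaves + internal = 2153 + 2152 = 4305

4305


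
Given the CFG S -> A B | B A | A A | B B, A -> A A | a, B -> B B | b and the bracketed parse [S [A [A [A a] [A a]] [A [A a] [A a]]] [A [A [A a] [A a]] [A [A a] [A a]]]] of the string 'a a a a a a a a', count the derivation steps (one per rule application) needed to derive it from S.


Every bracketed nonterminal node [X ...] in the tree is produced by exactly one rule application.
Reading the tree off as a leftmost derivation:
  Step 1: S  =>  A A   (applied S -> A A)
  Step 2: A A  =>  A A A   (applied A -> A A)
  Step 3: A A A  =>  A A A A   (applied A -> A A)
  Step 4: A A A A  =>  a A A A   (applied A -> a)
  Step 5: a A A A  =>  a a A A   (applied A -> a)
  Step 6: a a A A  =>  a a A A A   (applied A -> A A)
  Step 7: a a A A A  =>  a a a A A   (applied A -> a)
  Step 8: a a a A A  =>  a a a a A   (applied A -> a)
  Step 9: a a a a A  =>  a a a a A A   (applied A -> A A)
  Step 10: a a a a A A  =>  a a a a A A A   (applied A -> A A)
  Step 11: a a a a A A A  =>  a a a a a A A   (applied A -> a)
  Step 12: a a a a a A A  =>  a a a a a a A   (applied A -> a)
  Step 13: a a a a a a A  =>  a a a a a a A A   (applied A -> A A)
  Step 14: a a a a a a A A  =>  a a a a a a a A   (applied A -> a)
  Step 15: a a a a a a a A  =>  a a a a a a a a   (applied A -> a)
Final yield: a a a a a a a a
Total rewrite steps: 15

15


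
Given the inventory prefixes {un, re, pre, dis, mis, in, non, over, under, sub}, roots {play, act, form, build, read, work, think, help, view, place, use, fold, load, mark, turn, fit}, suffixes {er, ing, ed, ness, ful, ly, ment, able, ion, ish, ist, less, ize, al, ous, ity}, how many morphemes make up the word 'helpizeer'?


Segmenting 'helpizeer' against the inventory:
  'help' -> root (morpheme 1)
  'ize' -> suffix (morpheme 2)
  'er' -> suffix (morpheme 3)
Total morphemes: 3

3


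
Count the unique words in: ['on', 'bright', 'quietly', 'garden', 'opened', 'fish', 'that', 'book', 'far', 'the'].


Listing all tokens and tracking unique types:
  Token 1: 'on' -> NEW (unique so far: 1)
  Token 2: 'bright' -> NEW (unique so far: 2)
  Token 3: 'quietly' -> NEW (unique so far: 3)
  Token 4: 'garden' -> NEW (unique so far: 4)
  Token 5: 'opened' -> NEW (unique so far: 5)
  Token 6: 'fish' -> NEW (unique so far: 6)
  Token 7: 'that' -> NEW (unique so far: 7)
  Token 8: 'book' -> NEW (unique so far: 8)
  Token 9: 'far' -> NEW (unique so far: 9)
  Token 10: 'the' -> NEW (unique so far: 10)
Unique types: ('book', 'bright', 'far', 'fish', 'garden', 'on', 'opened', 'quietly', 'that', 'the')
Vocabulary size: 10

10


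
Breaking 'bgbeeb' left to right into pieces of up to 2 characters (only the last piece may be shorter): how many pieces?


'bgbeeb' has 6 characters.
Chunking with max size 2:
  Chunk 1: 'bg' (positions 0-1)
  Chunk 2: 'be' (positions 2-3)
  Chunk 3: 'eb' (positions 4-5)
Total chunks: ceil(6 / 2) = 3

3


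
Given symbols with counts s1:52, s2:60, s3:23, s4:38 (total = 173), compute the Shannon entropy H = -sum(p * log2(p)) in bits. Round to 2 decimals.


Computing entropy H = -sum(p_i * log2(p_i)):
  s1: p = 52/173 = 0.3006, -p*log2(p) = 0.5213
  s2: p = 60/173 = 0.3468, -p*log2(p) = 0.5299
  s3: p = 23/173 = 0.1329, -p*log2(p) = 0.3870
  s4: p = 38/173 = 0.2197, -p*log2(p) = 0.4803
H = sum of terms = 1.9185
Rounded to 2 decimals: 1.92

1.92


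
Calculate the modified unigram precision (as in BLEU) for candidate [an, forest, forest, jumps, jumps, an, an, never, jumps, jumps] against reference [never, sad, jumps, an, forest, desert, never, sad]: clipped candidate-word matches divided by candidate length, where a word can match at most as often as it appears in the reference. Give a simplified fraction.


Reference word counts: {'an': 1, 'desert': 1, 'forest': 1, 'jumps': 1, 'never': 2, 'sad': 2}
Checking each candidate word (with clipping):
  'an' -> in reference (ref count 1, used 1/1) -> match (matches: 1)
  'forest' -> in reference (ref count 1, used 1/1) -> match (matches: 2)
  'forest' -> ref count 1 already used up (1/1) -> clipped, no match (matches: 2)
  'jumps' -> in reference (ref count 1, used 1/1) -> match (matches: 3)
  'jumps' -> ref count 1 already used up (1/1) -> clipped, no match (matches: 3)
  'an' -> ref count 1 already used up (1/1) -> clipped, no match (matches: 3)
  'an' -> ref count 1 already used up (1/1) -> clipped, no match (matches: 3)
  'never' -> in reference (ref count 2, used 1/2) -> match (matches: 4)
  'jumps' -> ref count 1 already used up (1/1) -> clipped, no match (matches: 4)
  'jumps' -> ref count 1 already used up (1/1) -> clipped, no match (matches: 4)
Clipped matches: 4, Candidate length: 10
Precision = 4/10 = 2/5

2/5


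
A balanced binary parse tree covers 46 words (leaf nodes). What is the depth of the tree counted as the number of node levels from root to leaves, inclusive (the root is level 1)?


In a balanced binary tree with n leaves the deepest leaf is ceil(log2(n)) edges below the root,
so counting node levels inclusive of root and leaves gives ceil(log2(n)) + 1 levels.
log2(46) = 5.5236
ceil(5.5236) = 6
levels = 6 + 1 = 7

7


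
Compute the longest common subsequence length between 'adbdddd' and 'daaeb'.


DP table for LCS of 'adbdddd' and 'daaeb':
       d  a  a  e  b
    0  0  0  0  0  0
  a 0  0  1  1  1  1
  d 0  1  1  1  1  1
  b 0  1  1  1  1  2
  d 0  1  1  1  1  2
  d 0  1  1  1  1  2
  d 0  1  1  1  1  2
  d 0  1  1  1  1  2
LCS: 'ab'
LCS length = 2

2


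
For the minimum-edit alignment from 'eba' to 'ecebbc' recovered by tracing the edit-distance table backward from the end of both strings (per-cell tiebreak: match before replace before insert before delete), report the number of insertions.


Edit distance = 4. Backtracking from cell (3, 6) with preference match > replace > insert > delete,
then listing the resulting alignment 'eba' -> 'ecebbc' left to right:
  Step 1: insert 'e' [insertion #1]
  Step 2: insert 'c' [insertion #2]
  Step 3: keep 'e'
  Step 4: insert 'b' [insertion #3]
  Step 5: keep 'b'
  Step 6: replace a->c
Total insertions: 3

3


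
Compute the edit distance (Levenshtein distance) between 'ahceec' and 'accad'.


Building DP table for s1='ahceec' (len 6) and s2='accad' (len 5):
       a  c  c  a  d
    0  1  2  3  4  5
  a 1  0  1  2  3  4
  h 2  1  1  2  3  4
  c 3  2  1  1  2  3
  e 4  3  2  2  2  3
  e 5  4  3  3  3  3
  c 6  5  4  3  4  4
Edit distance = dp[6][5] = 4

4


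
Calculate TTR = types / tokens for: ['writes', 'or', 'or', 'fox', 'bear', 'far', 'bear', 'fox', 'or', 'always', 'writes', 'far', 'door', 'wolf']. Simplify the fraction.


Tokens: 14
Unique types: ('always', 'bear', 'door', 'far', 'fox', 'or', 'wolf', 'writes') = 8
TTR = 8/14
Simplify: divide both by 2 -> 4/7
TTR = 4/7

4/7


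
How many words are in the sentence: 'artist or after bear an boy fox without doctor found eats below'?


Counting words by splitting on spaces:
  Word 1: 'artist'
  Word 2: 'or'
  Word 3: 'after'
  Word 4: 'bear'
  Word 5: 'an'
  Word 6: 'boy'
  Word 7: 'fox'
  Word 8: 'without'
  Word 9: 'doctor'
  Word 10: 'found'
  Word 11: 'eats'
  Word 12: 'below'
Total words: 12

12


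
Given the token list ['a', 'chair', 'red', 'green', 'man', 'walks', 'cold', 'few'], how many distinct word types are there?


Listing all tokens and tracking unique types:
  Token 1: 'a' -> NEW (unique so far: 1)
  Token 2: 'chair' -> NEW (unique so far: 2)
  Token 3: 'red' -> NEW (unique so far: 3)
  Token 4: 'green' -> NEW (unique so far: 4)
  Token 5: 'man' -> NEW (unique so far: 5)
  Token 6: 'walks' -> NEW (unique so far: 6)
  Token 7: 'cold' -> NEW (unique so far: 7)
  Token 8: 'few' -> NEW (unique so far: 8)
Unique types: ('a', 'chair', 'cold', 'few', 'green', 'man', 'red', 'walks')
Vocabulary size: 8

8


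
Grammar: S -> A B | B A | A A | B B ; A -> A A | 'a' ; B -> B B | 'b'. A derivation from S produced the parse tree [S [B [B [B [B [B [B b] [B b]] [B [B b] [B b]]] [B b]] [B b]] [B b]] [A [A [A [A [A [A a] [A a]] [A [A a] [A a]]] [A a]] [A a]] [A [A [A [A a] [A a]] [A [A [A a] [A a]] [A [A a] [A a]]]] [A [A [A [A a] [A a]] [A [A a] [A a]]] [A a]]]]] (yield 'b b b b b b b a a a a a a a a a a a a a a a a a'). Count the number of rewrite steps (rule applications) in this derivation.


Every bracketed nonterminal node [X ...] in the tree is produced by exactly one rule application.
Reading the tree off as a leftmost derivation:
  Step 1: S  =>  B A   (applied S -> B A)
  Step 2: B A  =>  B B A   (applied B -> B B)
  Step 3: B B A  =>  B B B A   (applied B -> B B)
  Step 4: B B B A  =>  B B B B A   (applied B -> B B)
  Step 5: B B B B A  =>  B B B B B A   (applied B -> B B)
  Step 6: B B B B B A  =>  B B B B B B A   (applied B -> B B)
  Step 7: B B B B B B A  =>  b B B B B B A   (applied B -> b)
  Step 8: b B B B B B A  =>  b b B B B B A   (applied B -> b)
  Step 9: b b B B B B A  =>  b b B B B B B A   (applied B -> B B)
  Step 10: b b B B B B B A  =>  b b b B B B B A   (applied B -> b)
  Step 11: b b b B B B B A  =>  b b b b B B B A   (applied B -> b)
  Step 12: b b b b B B B A  =>  b b b b b B B A   (applied B -> b)
  Step 13: b b b b b B B A  =>  b b b b b b B A   (applied B -> b)
  Step 14: b b b b b b B A  =>  b b b b b b b A   (applied B -> b)
  Step 15: b b b b b b b A  =>  b b b b b b b A A   (applied A -> A A)
  Step 16: b b b b b b b A A  =>  b b b b b b b A A A   (applied A -> A A)
  Step 17: b b b b b b b A A A  =>  b b b b b b b A A A A   (applied A -> A A)
  Step 18: b b b b b b b A A A A  =>  b b b b b b b A A A A A   (applied A -> A A)
  Step 19: b b b b b b b A A A A A  =>  b b b b b b b A A A A A A   (applied A -> A A)
  Step 20: b b b b b b b A A A A A A  =>  b b b b b b b a A A A A A   (applied A -> a)
  Step 21: b b b b b b b a A A A A A  =>  b b b b b b b a a A A A A   (applied A -> a)
  Step 22: b b b b b b b a a A A A A  =>  b b b b b b b a a A A A A A   (applied A -> A A)
  Step 23: b b b b b b b a a A A A A A  =>  b b b b b b b a a a A A A A   (applied A -> a)
  Step 24: b b b b b b b a a a A A A A  =>  b b b b b b b a a a a A A A   (applied A -> a)
  Step 25: b b b b b b b a a a a A A A  =>  b b b b b b b a a a a a A A   (applied A -> a)
  Step 26: b b b b b b b a a a a a A A  =>  b b b b b b b a a a a a a A   (applied A -> a)
  Step 27: b b b b b b b a a a a a a A  =>  b b b b b b b a a a a a a A A   (applied A -> A A)
  Step 28: b b b b b b b a a a a a a A A  =>  b b b b b b b a a a a a a A A A   (applied A -> A A)
  Step 29: b b b b b b b a a a a a a A A A  =>  b b b b b b b a a a a a a A A A A   (applied A -> A A)
  Step 30: b b b b b b b a a a a a a A A A A  =>  b b b b b b b a a a a a a a A A A   (applied A -> a)
  Step 31: b b b b b b b a a a a a a a A A A  =>  b b b b b b b a a a a a a a a A A   (applied A -> a)
  Step 32: b b b b b b b a a a a a a a a A A  =>  b b b b b b b a a a a a a a a A A A   (applied A -> A A)
  Step 33: b b b b b b b a a a a a a a a A A A  =>  b b b b b b b a a a a a a a a A A A A   (applied A -> A A)
  Step 34: b b b b b b b a a a a a a a a A A A A  =>  b b b b b b b a a a a a a a a a A A A   (applied A -> a)
  Step 35: b b b b b b b a a a a a a a a a A A A  =>  b b b b b b b a a a a a a a a a a A A   (applied A -> a)
  Step 36: b b b b b b b a a a a a a a a a a A A  =>  b b b b b b b a a a a a a a a a a A A A   (applied A -> A A)
  Step 37: b b b b b b b a a a a a a a a a a A A A  =>  b b b b b b b a a a a a a a a a a a A A   (applied A -> a)
  Step 38: b b b b b b b a a a a a a a a a a a A A  =>  b b b b b b b a a a a a a a a a a a a A   (applied A -> a)
  Step 39: b b b b b b b a a a a a a a a a a a a A  =>  b b b b b b b a a a a a a a a a a a a A A   (applied A -> A A)
  Step 40: b b b b b b b a a a a a a a a a a a a A A  =>  b b b b b b b a a a a a a a a a a a a A A A   (applied A -> A A)
  Step 41: b b b b b b b a a a a a a a a a a a a A A A  =>  b b b b b b b a a a a a a a a a a a a A A A A   (applied A -> A A)
  Step 42: b b b b b b b a a a a a a a a a a a a A A A A  =>  b b b b b b b a a a a a a a a a a a a a A A A   (applied A -> a)
  Step 43: b b b b b b b a a a a a a a a a a a a a A A A  =>  b b b b b b b a a a a a a a a a a a a a a A A   (applied A -> a)
  Step 44: b b b b b b b a a a a a a a a a a a a a a A A  =>  b b b b b b b a a a a a a a a a a a a a a A A A   (applied A -> A A)
  Step 45: b b b b b b b a a a a a a a a a a a a a a A A A  =>  b b b b b b b a a a a a a a a a a a a a a a A A   (applied A -> a)
  Step 46: b b b b b b b a a a a a a a a a a a a a a a A A  =>  b b b b b b b a a a a a a a a a a a a a a a a A   (applied A -> a)
  Step 47: b b b b b b b a a a a a a a a a a a a a a a a A  =>  b b b b b b b a a a a a a a a a a a a a a a a a   (applied A -> a)
Final yield: b b b b b b b a a a a a a a a a a a a a a a a a
Total rewrite steps: 47

47


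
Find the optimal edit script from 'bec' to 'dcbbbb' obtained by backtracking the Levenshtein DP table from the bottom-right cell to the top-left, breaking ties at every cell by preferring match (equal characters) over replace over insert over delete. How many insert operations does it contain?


Edit distance = 5. Backtracking from cell (3, 6) with preference match > replace > insert > delete,
then listing the resulting alignment 'bec' -> 'dcbbbb' left to right:
  Step 1: insert 'd' [insertion #1]
  Step 2: insert 'c' [insertion #2]
  Step 3: insert 'b' [insertion #3]
  Step 4: keep 'b'
  Step 5: replace e->b
  Step 6: replace c->b
Total insertions: 3

3


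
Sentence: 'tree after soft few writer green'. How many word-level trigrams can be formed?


Word trigrams from [6] words:
  Trigram 1: (tree after soft)
  Trigram 2: (after soft few)
  Trigram 3: (soft few writer)
  Trigram 4: (few writer green)
Total word trigrams: 6 - 2 = 4

4


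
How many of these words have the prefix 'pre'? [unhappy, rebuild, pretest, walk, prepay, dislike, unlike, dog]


Checking each word for prefix 'pre':
  'unhappy' -> no (count: 0)
  'rebuild' -> no (count: 0)
  'pretest' -> YES, starts with 'pre' (count: 1)
  'walk' -> no (count: 1)
  'prepay' -> YES, starts with 'pre' (count: 2)
  'dislike' -> no (count: 2)
  'unlike' -> no (count: 2)
  'dog' -> no (count: 2)
Total with prefix 'pre': 2

2


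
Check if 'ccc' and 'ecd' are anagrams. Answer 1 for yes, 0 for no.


Sort characters of 'ccc': 'ccc'
Sort characters of 'ecd': 'cde'
Sorted forms differ -> they are NOT anagrams
Result: 0

0


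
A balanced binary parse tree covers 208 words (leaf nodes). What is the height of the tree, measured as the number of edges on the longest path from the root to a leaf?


In a balanced binary tree with n leaves the deepest leaf is ceil(log2(n)) edges below the root.
log2(208) = 7.7004
ceil(7.7004) = 8
height (edges) = 8

8


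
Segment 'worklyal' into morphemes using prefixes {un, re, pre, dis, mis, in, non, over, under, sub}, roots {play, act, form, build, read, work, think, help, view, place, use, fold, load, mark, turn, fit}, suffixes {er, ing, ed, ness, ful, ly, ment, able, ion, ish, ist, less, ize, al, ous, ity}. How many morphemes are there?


Segmenting 'worklyal' against the inventory:
  'work' -> root (morpheme 1)
  'ly' -> suffix (morpheme 2)
  'al' -> suffix (morpheme 3)
Total morphemes: 3

3


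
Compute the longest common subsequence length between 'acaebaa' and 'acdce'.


DP table for LCS of 'acaebaa' and 'acdce':
       a  c  d  c  e
    0  0  0  0  0  0
  a 0  1  1  1  1  1
  c 0  1  2  2  2  2
  a 0  1  2  2  2  2
  e 0  1  2  2  2  3
  b 0  1  2  2  2  3
  a 0  1  2  2  2  3
  a 0  1  2  2  2  3
LCS: 'ace'
LCS length = 3

3


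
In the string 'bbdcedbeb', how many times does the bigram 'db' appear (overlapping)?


Scanning 'bbdcedbeb' for bigram 'db':
  Position 0: 'bb' -> no
  Position 1: 'bd' -> no
  Position 2: 'dc' -> no
  Position 3: 'ce' -> no
  Position 4: 'ed' -> no
  Position 5: 'db' -> MATCH
  Position 6: 'be' -> no
  Position 7: 'eb' -> no
Total matches: 1

1


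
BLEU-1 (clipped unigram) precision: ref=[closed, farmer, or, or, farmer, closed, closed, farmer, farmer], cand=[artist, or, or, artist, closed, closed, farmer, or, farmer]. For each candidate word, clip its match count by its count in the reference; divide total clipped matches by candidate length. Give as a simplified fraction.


Reference word counts: {'closed': 3, 'farmer': 4, 'or': 2}
Checking each candidate word (with clipping):
  'artist' -> not in reference -> no match (matches: 0)
  'or' -> in reference (ref count 2, used 1/2) -> match (matches: 1)
  'or' -> in reference (ref count 2, used 2/2) -> match (matches: 2)
  'artist' -> not in reference -> no match (matches: 2)
  'closed' -> in reference (ref count 3, used 1/3) -> match (matches: 3)
  'closed' -> in reference (ref count 3, used 2/3) -> match (matches: 4)
  'farmer' -> in reference (ref count 4, used 1/4) -> match (matches: 5)
  'or' -> ref count 2 already used up (2/2) -> clipped, no match (matches: 5)
  'farmer' -> in reference (ref count 4, used 2/4) -> match (matches: 6)
Clipped matches: 6, Candidate length: 9
Precision = 6/9 = 2/3

2/3


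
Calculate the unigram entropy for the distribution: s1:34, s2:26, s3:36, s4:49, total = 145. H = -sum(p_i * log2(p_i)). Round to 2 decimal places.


Computing entropy H = -sum(p_i * log2(p_i)):
  s1: p = 34/145 = 0.2345, -p*log2(p) = 0.4906
  s2: p = 26/145 = 0.1793, -p*log2(p) = 0.4446
  s3: p = 36/145 = 0.2483, -p*log2(p) = 0.4990
  s4: p = 49/145 = 0.3379, -p*log2(p) = 0.5289
H = sum of terms = 1.9631
Rounded to 2 decimals: 1.96

1.96


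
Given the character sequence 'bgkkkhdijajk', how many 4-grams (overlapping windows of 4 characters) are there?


String 'bgkkkhdijajk' has length L = 12.
Number of overlapping n-grams = L - n + 1
Substituting: 12 - 4 + 1 = 9

9


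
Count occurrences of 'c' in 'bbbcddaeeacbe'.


Scanning 'bbbcddaeeacbe' for 'c':
  Position 3: 'c' -> MATCH (count: 1)
  Position 10: 'c' -> MATCH (count: 2)
Total occurrences of 'c': 2

2


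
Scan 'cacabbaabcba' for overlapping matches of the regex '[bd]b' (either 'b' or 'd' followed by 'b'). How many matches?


Pattern: [bd]b means either 'b' or 'd' followed by 'b'.
Scanning 'cacabbaabcba' position-by-position:
  Pos 0: window 'ca' -> no
  Pos 1: window 'ac' -> no
  Pos 2: window 'ca' -> no
  Pos 3: window 'ab' -> no
  Pos 4: window 'bb' -> MATCH
  Pos 5: window 'ba' -> no
  Pos 6: window 'aa' -> no
  Pos 7: window 'ab' -> no
  Pos 8: window 'bc' -> no
  Pos 9: window 'cb' -> no
  Pos 10: window 'ba' -> no
  Pos 11: window 'a' -> no
Total matches: 1

1


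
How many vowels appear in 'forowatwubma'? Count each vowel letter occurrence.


Scanning each character of 'forowatwubma':
  Position 1: 'f' -> consonant (running count: 0)
  Position 2: 'o' -> vowel (running count: 1)
  Position 3: 'r' -> consonant (running count: 1)
  Position 4: 'o' -> vowel (running count: 2)
  Position 5: 'w' -> consonant (running count: 2)
  Position 6: 'a' -> vowel (running count: 3)
  Position 7: 't' -> consonant (running count: 3)
  Position 8: 'w' -> consonant (running count: 3)
  Position 9: 'u' -> vowel (running count: 4)
  Position 10: 'b' -> consonant (running count: 4)
  Position 11: 'm' -> consonant (running count: 4)
  Position 12: 'a' -> vowel (running count: 5)
Total vowels: 5

5


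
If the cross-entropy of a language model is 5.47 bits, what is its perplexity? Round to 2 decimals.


Perplexity formula: PP = 2^H
H = 5.47
PP = 2^5.47
Decompose: 2^5.47 = 2^5 * 2^0.47
2^5 = 32, 2^0.47 ~ 1.3851095
PP ~ 32 * 1.3851095 = 44.3235040
Rounded to 2 decimals: 44.32

44.32


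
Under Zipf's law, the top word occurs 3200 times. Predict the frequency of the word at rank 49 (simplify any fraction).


Zipf's law: freq(rank) = f1 / rank
f1 = 3200, rank = 49
freq = 3200 / 49
GCD(3200, 49) = 1
Simplified: 3200/49

3200/49


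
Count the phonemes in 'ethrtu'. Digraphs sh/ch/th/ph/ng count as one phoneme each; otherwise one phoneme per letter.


Parsing 'ethrtu' greedily, digraphs first:
  'e' -> vowel phoneme (phonemes so far: 1)
  'th' -> digraph (1 consonant phoneme) (phonemes so far: 2)
  'r' -> consonant phoneme (phonemes so far: 3)
  't' -> consonant phoneme (phonemes so far: 4)
  'u' -> vowel phoneme (phonemes so far: 5)
Total phonemes: 5

5


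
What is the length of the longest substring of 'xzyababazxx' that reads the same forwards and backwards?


Scanning 'xzyababazxx' for palindromic substrings.
Substring at positions 3-7: 'ababa'.
Check: reverse('ababa') = 'ababa' -> palindrome confirmed.
Neighbouring characters ('y' / 'z') break symmetry, so it cannot extend further.
No longer palindromic substring exists; longest length = 5

5


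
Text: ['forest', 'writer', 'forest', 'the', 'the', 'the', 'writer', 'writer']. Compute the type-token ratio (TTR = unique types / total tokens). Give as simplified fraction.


Tokens: 8
Unique types: ('forest', 'the', 'writer') = 3
TTR = 3/8
Already in lowest terms.

3/8


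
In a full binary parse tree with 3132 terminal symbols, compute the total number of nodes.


Leaf nodes (terminals): 3132
Internal nodes = n - 1 = 3132 - 1 = 3131
Total = leaves + internal = 3132 + 3131 = 6263

6263


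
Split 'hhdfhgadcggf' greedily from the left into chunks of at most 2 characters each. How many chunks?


'hhdfhgadcggf' has 12 characters.
Chunking with max size 2:
  Chunk 1: 'hh' (positions 0-1)
  Chunk 2: 'df' (positions 2-3)
  Chunk 3: 'hg' (positions 4-5)
  Chunk 4: 'ad' (positions 6-7)
  Chunk 5: 'cg' (positions 8-9)
  Chunk 6: 'gf' (positions 10-11)
Total chunks: ceil(12 / 2) = 6

6


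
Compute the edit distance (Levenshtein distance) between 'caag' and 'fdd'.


Building DP table for s1='caag' (len 4) and s2='fdd' (len 3):
       f  d  d
    0  1  2  3
  c 1  1  2  3
  a 2  2  2  3
  a 3  3  3  3
  g 4  4  4  4
Edit distance = dp[4][3] = 4

4


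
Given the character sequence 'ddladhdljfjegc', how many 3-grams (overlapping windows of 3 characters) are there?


String 'ddladhdljfjegc' has length L = 14.
Number of overlapping n-grams = L - n + 1
Substituting: 14 - 3 + 1 = 12

12


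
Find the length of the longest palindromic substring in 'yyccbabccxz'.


Scanning 'yyccbabccxz' for palindromic substrings.
Substring at positions 2-8: 'ccbabcc'.
Check: reverse('ccbabcc') = 'ccbabcc' -> palindrome confirmed.
Neighbouring characters ('y' / 'x') break symmetry, so it cannot extend further.
No longer palindromic substring exists; longest length = 7

7


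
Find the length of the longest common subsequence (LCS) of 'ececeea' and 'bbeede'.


DP table for LCS of 'ececeea' and 'bbeede':
       b  b  e  e  d  e
    0  0  0  0  0  0  0
  e 0  0  0  1  1  1  1
  c 0  0  0  1  1  1  1
  e 0  0  0  1  2  2  2
  c 0  0  0  1  2  2  2
  e 0  0  0  1  2  2  3
  e 0  0  0  1  2  2  3
  a 0  0  0  1  2  2  3
LCS: 'eee'
LCS length = 3

3


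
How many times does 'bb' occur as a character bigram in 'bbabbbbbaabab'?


Scanning 'bbabbbbbaabab' for bigram 'bb':
  Position 0: 'bb' -> MATCH
  Position 1: 'ba' -> no
  Position 2: 'ab' -> no
  Position 3: 'bb' -> MATCH
  Position 4: 'bb' -> MATCH
  Position 5: 'bb' -> MATCH
  Position 6: 'bb' -> MATCH
  Position 7: 'ba' -> no
  Position 8: 'aa' -> no
  Position 9: 'ab' -> no
  Position 10: 'ba' -> no
  Position 11: 'ab' -> no
Total matches: 5

5


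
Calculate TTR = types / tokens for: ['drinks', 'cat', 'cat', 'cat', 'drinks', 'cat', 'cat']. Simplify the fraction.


Tokens: 7
Unique types: ('cat', 'drinks') = 2
TTR = 2/7
Already in lowest terms.

2/7


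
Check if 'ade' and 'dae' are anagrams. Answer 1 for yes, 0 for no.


Sort characters of 'ade': 'ade'
Sort characters of 'dae': 'ade'
Sorted forms match -> they ARE anagrams
Result: 1

1


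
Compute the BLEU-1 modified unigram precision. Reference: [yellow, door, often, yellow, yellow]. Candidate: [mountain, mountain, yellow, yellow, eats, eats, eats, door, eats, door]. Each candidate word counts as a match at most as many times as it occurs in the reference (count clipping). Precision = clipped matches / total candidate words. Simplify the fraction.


Reference word counts: {'door': 1, 'often': 1, 'yellow': 3}
Checking each candidate word (with clipping):
  'mountain' -> not in reference -> no match (matches: 0)
  'mountain' -> not in reference -> no match (matches: 0)
  'yellow' -> in reference (ref count 3, used 1/3) -> match (matches: 1)
  'yellow' -> in reference (ref count 3, used 2/3) -> match (matches: 2)
  'eats' -> not in reference -> no match (matches: 2)
  'eats' -> not in reference -> no match (matches: 2)
  'eats' -> not in reference -> no match (matches: 2)
  'door' -> in reference (ref count 1, used 1/1) -> match (matches: 3)
  'eats' -> not in reference -> no match (matches: 3)
  'door' -> ref count 1 already used up (1/1) -> clipped, no match (matches: 3)
Clipped matches: 3, Candidate length: 10
Precision = 3/10

3/10


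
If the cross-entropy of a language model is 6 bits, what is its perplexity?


Perplexity formula: PP = 2^H
H = 6
PP = 2^6
Steps: 2^1 = 2, 2^2 = 4, 2^3 = 8, 2^4 = 16, 2^5 = 32, 2^6 = 64
PP = 64

64


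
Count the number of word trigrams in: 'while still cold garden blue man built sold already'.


Word trigrams from [9] words:
  Trigram 1: (while still cold)
  Trigram 2: (still cold garden)
  Trigram 3: (cold garden blue)
  Trigram 4: (garden blue man)
  Trigram 5: (blue man built)
  Trigram 6: (man built sold)
  Trigram 7: (built sold already)
Total word trigrams: 9 - 2 = 7

7


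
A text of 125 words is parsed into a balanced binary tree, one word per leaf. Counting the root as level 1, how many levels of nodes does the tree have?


In a balanced binary tree with n leaves the deepest leaf is ceil(log2(n)) edges below the root,
so counting node levels inclusive of root and leaves gives ceil(log2(n)) + 1 levels.
log2(125) = 6.9658
ceil(6.9658) = 7
levels = 7 + 1 = 8

8


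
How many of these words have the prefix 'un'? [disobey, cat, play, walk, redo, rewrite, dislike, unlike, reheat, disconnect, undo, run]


Checking each word for prefix 'un':
  'disobey' -> no (count: 0)
  'cat' -> no (count: 0)
  'play' -> no (count: 0)
  'walk' -> no (count: 0)
  'redo' -> no (count: 0)
  'rewrite' -> no (count: 0)
  'dislike' -> no (count: 0)
  'unlike' -> YES, starts with 'un' (count: 1)
  'reheat' -> no (count: 1)
  'disconnect' -> no (count: 1)
  'undo' -> YES, starts with 'un' (count: 2)
  'run' -> no (count: 2)
Total with prefix 'un': 2

2


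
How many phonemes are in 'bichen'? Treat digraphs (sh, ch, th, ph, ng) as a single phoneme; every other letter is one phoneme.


Parsing 'bichen' greedily, digraphs first:
  'b' -> consonant phoneme (phonemes so far: 1)
  'i' -> vowel phoneme (phonemes so far: 2)
  'ch' -> digraph (1 consonant phoneme) (phonemes so far: 3)
  'e' -> vowel phoneme (phonemes so far: 4)
  'n' -> consonant phoneme (phonemes so far: 5)
Total phonemes: 5

5


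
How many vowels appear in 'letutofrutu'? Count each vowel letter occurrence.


Scanning each character of 'letutofrutu':
  Position 1: 'l' -> consonant (running count: 0)
  Position 2: 'e' -> vowel (running count: 1)
  Position 3: 't' -> consonant (running count: 1)
  Position 4: 'u' -> vowel (running count: 2)
  Position 5: 't' -> consonant (running count: 2)
  Position 6: 'o' -> vowel (running count: 3)
  Position 7: 'f' -> consonant (running count: 3)
  Position 8: 'r' -> consonant (running count: 3)
  Position 9: 'u' -> vowel (running count: 4)
  Position 10: 't' -> consonant (running count: 4)
  Position 11: 'u' -> vowel (running count: 5)
Total vowels: 5

5


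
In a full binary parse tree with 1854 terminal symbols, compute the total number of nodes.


Leaf nodes (terminals): 1854
Internal nodes = n - 1 = 1854 - 1 = 1853
Total = leaves + internal = 1854 + 1853 = 3707

3707


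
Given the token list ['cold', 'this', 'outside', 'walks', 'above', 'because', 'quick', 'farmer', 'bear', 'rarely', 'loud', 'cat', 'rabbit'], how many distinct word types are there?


Listing all tokens and tracking unique types:
  Token 1: 'cold' -> NEW (unique so far: 1)
  Token 2: 'this' -> NEW (unique so far: 2)
  Token 3: 'outside' -> NEW (unique so far: 3)
  Token 4: 'walks' -> NEW (unique so far: 4)
  Token 5: 'above' -> NEW (unique so far: 5)
  Token 6: 'because' -> NEW (unique so far: 6)
  Token 7: 'quick' -> NEW (unique so far: 7)
  Token 8: 'farmer' -> NEW (unique so far: 8)
  Token 9: 'bear' -> NEW (unique so far: 9)
  Token 10: 'rarely' -> NEW (unique so far: 10)
  Token 11: 'loud' -> NEW (unique so far: 11)
  Token 12: 'cat' -> NEW (unique so far: 12)
  Token 13: 'rabbit' -> NEW (unique so far: 13)
Unique types: ('above', 'bear', 'because', 'cat', 'cold', 'farmer', 'loud', 'outside', 'quick', 'rabbit', 'rarely', 'this', 'walks')
Vocabulary size: 13

13


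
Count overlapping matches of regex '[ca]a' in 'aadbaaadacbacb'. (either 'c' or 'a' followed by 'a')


Pattern: [ca]a means either 'c' or 'a' followed by 'a'.
Scanning 'aadbaaadacbacb' position-by-position:
  Pos 0: window 'aa' -> MATCH
  Pos 1: window 'ad' -> no
  Pos 2: window 'db' -> no
  Pos 3: window 'ba' -> no
  Pos 4: window 'aa' -> MATCH
  Pos 5: window 'aa' -> MATCH
  Pos 6: window 'ad' -> no
  Pos 7: window 'da' -> no
  Pos 8: window 'ac' -> no
  Pos 9: window 'cb' -> no
  Pos 10: window 'ba' -> no
  Pos 11: window 'ac' -> no
  Pos 12: window 'cb' -> no
  Pos 13: window 'b' -> no
Total matches: 3

3


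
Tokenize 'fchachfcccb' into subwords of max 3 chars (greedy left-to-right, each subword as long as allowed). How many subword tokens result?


'fchachfcccb' has 11 characters.
Chunking with max size 3:
  Chunk 1: 'fch' (positions 0-2)
  Chunk 2: 'ach' (positions 3-5)
  Chunk 3: 'fcc' (positions 6-8)
  Chunk 4: 'cb' (positions 9-10)
Total chunks: ceil(11 / 3) = 4

4


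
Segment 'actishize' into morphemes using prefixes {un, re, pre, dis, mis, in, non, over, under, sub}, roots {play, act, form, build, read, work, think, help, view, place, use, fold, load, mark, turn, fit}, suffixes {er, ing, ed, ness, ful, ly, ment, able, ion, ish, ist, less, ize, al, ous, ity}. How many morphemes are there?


Segmenting 'actishize' against the inventory:
  'act' -> root (morpheme 1)
  'ish' -> suffix (morpheme 2)
  'ize' -> suffix (morpheme 3)
Total morphemes: 3

3


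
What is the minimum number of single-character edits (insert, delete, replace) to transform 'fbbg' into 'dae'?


Building DP table for s1='fbbg' (len 4) and s2='dae' (len 3):
       d  a  e
    0  1  2  3
  f 1  1  2  3
  b 2  2  2  3
  b 3  3  3  3
  g 4  4  4  4
Edit distance = dp[4][3] = 4

4


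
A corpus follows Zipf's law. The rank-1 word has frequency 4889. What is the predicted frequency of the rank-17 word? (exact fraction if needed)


Zipf's law: freq(rank) = f1 / rank
f1 = 4889, rank = 17
freq = 4889 / 17
GCD(4889, 17) = 1
Simplified: 4889/17

4889/17


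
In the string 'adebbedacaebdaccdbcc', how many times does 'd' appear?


Scanning 'adebbedacaebdaccdbcc' for 'd':
  Position 1: 'd' -> MATCH (count: 1)
  Position 6: 'd' -> MATCH (count: 2)
  Position 12: 'd' -> MATCH (count: 3)
  Position 16: 'd' -> MATCH (count: 4)
Total occurrences of 'd': 4

4


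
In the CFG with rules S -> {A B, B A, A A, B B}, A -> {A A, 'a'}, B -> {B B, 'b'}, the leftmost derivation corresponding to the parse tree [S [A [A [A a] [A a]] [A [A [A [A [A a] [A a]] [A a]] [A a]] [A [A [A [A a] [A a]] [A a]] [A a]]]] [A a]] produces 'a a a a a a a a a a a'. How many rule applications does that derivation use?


Every bracketed nonterminal node [X ...] in the tree is produced by exactly one rule application.
Reading the tree off as a leftmost derivation:
  Step 1: S  =>  A A   (applied S -> A A)
  Step 2: A A  =>  A A A   (applied A -> A A)
  Step 3: A A A  =>  A A A A   (applied A -> A A)
  Step 4: A A A A  =>  a A A A   (applied A -> a)
  Step 5: a A A A  =>  a a A A   (applied A -> a)
  Step 6: a a A A  =>  a a A A A   (applied A -> A A)
  Step 7: a a A A A  =>  a a A A A A   (applied A -> A A)
  Step 8: a a A A A A  =>  a a A A A A A   (applied A -> A A)
  Step 9: a a A A A A A  =>  a a A A A A A A   (applied A -> A A)
  Step 10: a a A A A A A A  =>  a a a A A A A A   (applied A -> a)
  Step 11: a a a A A A A A  =>  a a a a A A A A   (applied A -> a)
  Step 12: a a a a A A A A  =>  a a a a a A A A   (applied A -> a)
  Step 13: a a a a a A A A  =>  a a a a a a A A   (applied A -> a)
  Step 14: a a a a a a A A  =>  a a a a a a A A A   (applied A -> A A)
  Step 15: a a a a a a A A A  =>  a a a a a a A A A A   (applied A -> A A)
  Step 16: a a a a a a A A A A  =>  a a a a a a A A A A A   (applied A -> A A)
  Step 17: a a a a a a A A A A A  =>  a a a a a a a A A A A   (applied A -> a)
  Step 18: a a a a a a a A A A A  =>  a a a a a a a a A A A   (applied A -> a)
  Step 19: a a a a a a a a A A A  =>  a a a a a a a a a A A   (applied A -> a)
  Step 20: a a a a a a a a a A A  =>  a a a a a a a a a a A   (applied A -> a)
  Step 21: a a a a a a a a a a A  =>  a a a a a a a a a a a   (applied A -> a)
Final yield: a a a a a a a a a a a
Total rewrite steps: 21

21


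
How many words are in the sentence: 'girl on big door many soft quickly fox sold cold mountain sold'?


Counting words by splitting on spaces:
  Word 1: 'girl'
  Word 2: 'on'
  Word 3: 'big'
  Word 4: 'door'
  Word 5: 'many'
  Word 6: 'soft'
  Word 7: 'quickly'
  Word 8: 'fox'
  Word 9: 'sold'
  Word 10: 'cold'
  Word 11: 'mountain'
  Word 12: 'sold'
Total words: 12

12


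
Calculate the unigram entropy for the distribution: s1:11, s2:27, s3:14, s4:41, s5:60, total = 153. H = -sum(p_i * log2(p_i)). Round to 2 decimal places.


Computing entropy H = -sum(p_i * log2(p_i)):
  s1: p = 11/153 = 0.0719, -p*log2(p) = 0.2731
  s2: p = 27/153 = 0.1765, -p*log2(p) = 0.4416
  s3: p = 14/153 = 0.0915, -p*log2(p) = 0.3157
  s4: p = 41/153 = 0.2680, -p*log2(p) = 0.5091
  s5: p = 60/153 = 0.3922, -p*log2(p) = 0.5296
H = sum of terms = 2.0691
Rounded to 2 decimals: 2.07

2.07


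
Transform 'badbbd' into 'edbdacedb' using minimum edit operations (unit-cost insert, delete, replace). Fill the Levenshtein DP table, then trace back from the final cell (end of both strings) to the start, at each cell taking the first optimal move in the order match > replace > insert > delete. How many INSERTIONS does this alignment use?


Edit distance = 7. Backtracking from cell (6, 9) with preference match > replace > insert > delete,
then listing the resulting alignment 'badbbd' -> 'edbdacedb' left to right:
  Step 1: insert 'e' [insertion #1]
  Step 2: insert 'd' [insertion #2]
  Step 3: keep 'b'
  Step 4: insert 'd' [insertion #3]
  Step 5: keep 'a'
  Step 6: replace d->c
  Step 7: replace b->e
  Step 8: replace b->d
  Step 9: replace d->b
Total insertions: 3

3
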